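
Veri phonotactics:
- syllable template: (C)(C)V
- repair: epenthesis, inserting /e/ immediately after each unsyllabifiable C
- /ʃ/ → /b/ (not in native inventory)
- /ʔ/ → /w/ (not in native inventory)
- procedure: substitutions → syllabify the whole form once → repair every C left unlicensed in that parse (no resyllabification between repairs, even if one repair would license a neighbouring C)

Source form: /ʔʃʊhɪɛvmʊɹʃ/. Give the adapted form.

wbʊhɪɛvmʊɹebe

Substitution: /ʔ/ → /w/, /ʃ/ → /b/, giving /wbʊhɪɛvmʊɹb/.
The consonants /ɹ/, /b/ cannot be parsed into a legal (C)(C)V syllable (no codas are permitted; onsets may contain at most 2 consonants).
Inserting the epenthetic vowel yields /ɹ/ → /ɹe/, /b/ → /be/.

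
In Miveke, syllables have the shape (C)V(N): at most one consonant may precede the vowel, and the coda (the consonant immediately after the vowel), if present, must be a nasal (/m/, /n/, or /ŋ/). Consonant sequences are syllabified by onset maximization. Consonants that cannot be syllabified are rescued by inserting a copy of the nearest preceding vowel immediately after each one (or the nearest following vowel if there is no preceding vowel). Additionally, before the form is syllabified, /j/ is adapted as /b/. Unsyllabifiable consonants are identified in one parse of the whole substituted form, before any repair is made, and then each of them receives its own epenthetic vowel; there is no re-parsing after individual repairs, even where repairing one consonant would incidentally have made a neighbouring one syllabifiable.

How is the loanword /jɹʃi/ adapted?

biɹiʃi

Substitution: /j/ → /b/, giving /bɹʃi/.
The consonants /b/, /ɹ/ cannot be parsed into a legal (C)V(N) syllable (only a nasal (/m/, /n/, or /ŋ/) is licensed in coda position; onsets are limited to one consonant).
Each unlicensed consonant becomes the onset of a new syllable: /b/ → /bi/, /ɹ/ → /ɹi/.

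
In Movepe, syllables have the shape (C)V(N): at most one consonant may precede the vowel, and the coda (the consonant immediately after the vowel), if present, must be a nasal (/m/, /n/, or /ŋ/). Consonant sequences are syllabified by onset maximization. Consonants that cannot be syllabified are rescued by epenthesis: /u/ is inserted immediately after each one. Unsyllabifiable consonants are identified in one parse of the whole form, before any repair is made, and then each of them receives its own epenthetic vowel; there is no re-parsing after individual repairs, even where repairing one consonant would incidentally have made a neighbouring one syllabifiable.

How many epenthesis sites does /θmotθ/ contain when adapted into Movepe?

3

The unsyllabifiable consonants are /θ/, /t/, /θ/; each receives one epenthetic vowel.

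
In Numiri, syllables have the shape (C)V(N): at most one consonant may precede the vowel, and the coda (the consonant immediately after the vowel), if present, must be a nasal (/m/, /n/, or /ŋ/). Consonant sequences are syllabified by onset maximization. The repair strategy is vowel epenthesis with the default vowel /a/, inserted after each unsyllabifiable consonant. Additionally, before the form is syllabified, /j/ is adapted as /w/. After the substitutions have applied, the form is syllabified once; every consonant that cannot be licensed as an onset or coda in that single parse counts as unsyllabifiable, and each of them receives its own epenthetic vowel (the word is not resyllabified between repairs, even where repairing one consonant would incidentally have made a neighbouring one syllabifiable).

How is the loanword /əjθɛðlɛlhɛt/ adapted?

Substitution: /j/ → /w/, giving /əwθɛðlɛlhɛt/.
Under (C)V(N), the unsyllabifiable consonants are /w/, /ð/, /l/, /t/ (only a nasal (/m/, /n/, or /ŋ/) is licensed in coda position; onsets are limited to one consonant).
Epenthesis after each stranded consonant: /w/ → /wa/, /ð/ → /ða/, /l/ → /la/, /t/ → /ta/.

əwaθɛðalɛlahɛta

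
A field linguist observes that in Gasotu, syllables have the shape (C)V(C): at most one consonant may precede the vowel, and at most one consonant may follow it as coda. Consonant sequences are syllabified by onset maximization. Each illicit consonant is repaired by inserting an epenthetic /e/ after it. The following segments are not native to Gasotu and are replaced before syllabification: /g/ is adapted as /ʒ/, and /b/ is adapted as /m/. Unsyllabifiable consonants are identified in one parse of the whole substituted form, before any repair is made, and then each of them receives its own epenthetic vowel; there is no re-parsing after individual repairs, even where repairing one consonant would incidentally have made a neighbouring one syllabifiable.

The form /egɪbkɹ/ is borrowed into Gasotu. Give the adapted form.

Substitution: /g/ → /ʒ/, /b/ → /m/, giving /eʒɪmkɹ/.
Syllabifying with onset maximization leaves /k/, /ɹ/ stranded (at most one coda consonant is licensed; onsets are limited to one consonant).
Inserting the epenthetic vowel yields /k/ → /ke/, /ɹ/ → /ɹe/.

eʒɪmkeɹe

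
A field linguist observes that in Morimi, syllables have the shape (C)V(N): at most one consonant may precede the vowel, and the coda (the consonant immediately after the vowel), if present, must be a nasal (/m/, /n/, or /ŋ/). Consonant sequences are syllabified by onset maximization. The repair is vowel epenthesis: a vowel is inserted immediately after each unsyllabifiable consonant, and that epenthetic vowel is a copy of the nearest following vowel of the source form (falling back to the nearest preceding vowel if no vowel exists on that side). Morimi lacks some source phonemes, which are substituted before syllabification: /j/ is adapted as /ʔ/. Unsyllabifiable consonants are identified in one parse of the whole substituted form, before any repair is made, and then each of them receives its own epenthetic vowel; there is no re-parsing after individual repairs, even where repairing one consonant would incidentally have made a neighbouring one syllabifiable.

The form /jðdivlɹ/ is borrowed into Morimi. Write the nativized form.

ʔiðidiviliɹi

Substitution: /j/ → /ʔ/, giving /ʔðdivlɹ/.
The consonants /ʔ/, /ð/, /v/, /l/, /ɹ/ cannot be parsed into a legal (C)V(N) syllable (only a nasal (/m/, /n/, or /ŋ/) is licensed in coda position; onsets are limited to one consonant).
Each unlicensed consonant becomes the onset of a new syllable: /ʔ/ → /ʔi/, /ð/ → /ði/, /v/ → /vi/, /l/ → /li/, /ɹ/ → /ɹi/.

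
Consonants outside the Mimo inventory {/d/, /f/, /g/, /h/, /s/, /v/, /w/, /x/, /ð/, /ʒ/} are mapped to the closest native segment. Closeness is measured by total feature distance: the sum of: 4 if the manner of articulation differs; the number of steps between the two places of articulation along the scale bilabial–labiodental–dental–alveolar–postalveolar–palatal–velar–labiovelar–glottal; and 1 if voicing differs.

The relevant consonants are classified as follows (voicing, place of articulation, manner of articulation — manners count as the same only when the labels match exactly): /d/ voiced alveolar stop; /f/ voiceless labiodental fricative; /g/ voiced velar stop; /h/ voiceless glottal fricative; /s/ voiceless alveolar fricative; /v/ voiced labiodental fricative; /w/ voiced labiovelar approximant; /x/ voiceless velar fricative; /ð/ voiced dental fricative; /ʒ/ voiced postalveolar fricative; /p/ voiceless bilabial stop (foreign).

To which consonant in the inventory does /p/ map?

d

/d/ is closest: same manner (stop), place distance 3 (bilabial→alveolar), voicing differs (+1); total 4. Next closest is /f/ at distance 5.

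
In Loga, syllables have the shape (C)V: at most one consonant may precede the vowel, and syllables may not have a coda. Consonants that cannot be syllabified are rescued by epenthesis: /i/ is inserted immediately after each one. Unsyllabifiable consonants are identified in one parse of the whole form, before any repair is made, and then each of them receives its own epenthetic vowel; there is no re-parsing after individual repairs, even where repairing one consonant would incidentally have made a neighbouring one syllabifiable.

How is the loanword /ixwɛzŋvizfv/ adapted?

ixiwɛziŋivizifivi

The consonants /x/, /z/, /ŋ/, /z/, /f/, /v/ cannot be parsed into a legal (C)V syllable (no codas are permitted; onsets are limited to one consonant).
Epenthesis after each stranded consonant: /x/ → /xi/, /z/ → /zi/, /ŋ/ → /ŋi/, /z/ → /zi/, /f/ → /fi/, /v/ → /vi/.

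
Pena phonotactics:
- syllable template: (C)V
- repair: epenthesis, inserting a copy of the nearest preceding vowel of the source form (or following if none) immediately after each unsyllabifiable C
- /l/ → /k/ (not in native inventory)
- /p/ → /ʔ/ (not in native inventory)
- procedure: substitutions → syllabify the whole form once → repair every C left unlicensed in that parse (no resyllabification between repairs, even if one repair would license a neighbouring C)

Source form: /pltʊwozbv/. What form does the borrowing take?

Substitution: /p/ → /ʔ/, /l/ → /k/, giving /ʔktʊwozbv/.
Under (C)V, the unsyllabifiable consonants are /ʔ/, /k/, /z/, /b/, /v/ (no codas are permitted; onsets are limited to one consonant).
Epenthesis after each stranded consonant: /ʔ/ → /ʔʊ/, /k/ → /kʊ/, /z/ → /zo/, /b/ → /bo/, /v/ → /vo/.

ʔʊkʊtʊwozobovo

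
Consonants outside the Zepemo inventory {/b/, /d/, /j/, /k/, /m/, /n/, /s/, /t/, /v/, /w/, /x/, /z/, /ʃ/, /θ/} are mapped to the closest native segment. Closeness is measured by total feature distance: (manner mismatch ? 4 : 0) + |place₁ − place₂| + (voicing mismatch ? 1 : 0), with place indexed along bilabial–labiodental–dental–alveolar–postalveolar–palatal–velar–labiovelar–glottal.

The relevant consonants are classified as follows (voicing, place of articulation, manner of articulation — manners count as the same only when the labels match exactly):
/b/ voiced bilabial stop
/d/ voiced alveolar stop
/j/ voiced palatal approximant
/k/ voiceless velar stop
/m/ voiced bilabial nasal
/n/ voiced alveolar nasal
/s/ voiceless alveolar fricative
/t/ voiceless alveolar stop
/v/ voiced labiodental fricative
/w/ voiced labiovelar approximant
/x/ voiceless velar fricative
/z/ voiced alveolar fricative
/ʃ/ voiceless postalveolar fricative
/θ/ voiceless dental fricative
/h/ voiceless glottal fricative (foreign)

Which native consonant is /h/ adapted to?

x

/x/ is closest: same manner (fricative), place distance 2 (glottal→velar), same voicing; total 2. Next closest is /ʃ/ at distance 4.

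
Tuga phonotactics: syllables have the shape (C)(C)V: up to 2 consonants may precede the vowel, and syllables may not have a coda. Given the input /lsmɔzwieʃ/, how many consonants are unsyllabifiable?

Under (C)(C)V, the unsyllabifiable consonants are /l/, /ʃ/ (no codas are permitted; onsets may contain at most 2 consonants).

2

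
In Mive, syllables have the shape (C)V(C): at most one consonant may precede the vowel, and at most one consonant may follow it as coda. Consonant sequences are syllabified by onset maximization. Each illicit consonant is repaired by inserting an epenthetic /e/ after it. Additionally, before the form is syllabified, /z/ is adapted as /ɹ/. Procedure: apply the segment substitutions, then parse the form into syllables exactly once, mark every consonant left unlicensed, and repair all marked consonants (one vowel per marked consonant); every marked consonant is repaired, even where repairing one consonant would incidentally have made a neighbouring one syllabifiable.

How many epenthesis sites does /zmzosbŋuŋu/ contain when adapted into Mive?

3

After substitution the input is /ɹmɹosbŋuŋu/.
The unsyllabifiable consonants are /ɹ/, /m/, /b/; each receives one epenthetic vowel.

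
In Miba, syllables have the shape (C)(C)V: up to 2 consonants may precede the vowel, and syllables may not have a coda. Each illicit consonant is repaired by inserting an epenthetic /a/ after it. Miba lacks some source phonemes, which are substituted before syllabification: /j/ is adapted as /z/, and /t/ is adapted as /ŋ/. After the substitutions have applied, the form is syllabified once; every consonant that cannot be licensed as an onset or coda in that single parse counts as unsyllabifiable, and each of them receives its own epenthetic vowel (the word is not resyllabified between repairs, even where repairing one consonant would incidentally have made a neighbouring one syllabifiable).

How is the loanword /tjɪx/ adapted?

Substitution: /t/ → /ŋ/, /j/ → /z/, giving /ŋzɪx/.
Syllabifying with onset maximization leaves /x/ stranded (no codas are permitted; onsets may contain at most 2 consonants).
Epenthesis after each stranded consonant: /x/ → /xa/.

ŋzɪxa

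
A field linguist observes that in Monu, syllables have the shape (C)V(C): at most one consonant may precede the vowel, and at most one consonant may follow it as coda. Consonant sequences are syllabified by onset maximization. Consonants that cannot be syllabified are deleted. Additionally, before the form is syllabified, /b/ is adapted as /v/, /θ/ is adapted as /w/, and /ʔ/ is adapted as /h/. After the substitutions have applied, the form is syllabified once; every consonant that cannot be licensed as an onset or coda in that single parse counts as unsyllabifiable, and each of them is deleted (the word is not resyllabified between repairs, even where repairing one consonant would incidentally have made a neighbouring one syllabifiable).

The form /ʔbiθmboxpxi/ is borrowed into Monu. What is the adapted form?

Substitution: /ʔ/ → /h/, /b/ → /v/, /θ/ → /w/, giving /hviwmvoxpxi/.
Syllabifying with onset maximization leaves /h/, /m/, /p/ stranded (at most one coda consonant is licensed; onsets are limited to one consonant).
Each unlicensed consonant is deleted: /h/, /m/, /p/.

viwvoxxi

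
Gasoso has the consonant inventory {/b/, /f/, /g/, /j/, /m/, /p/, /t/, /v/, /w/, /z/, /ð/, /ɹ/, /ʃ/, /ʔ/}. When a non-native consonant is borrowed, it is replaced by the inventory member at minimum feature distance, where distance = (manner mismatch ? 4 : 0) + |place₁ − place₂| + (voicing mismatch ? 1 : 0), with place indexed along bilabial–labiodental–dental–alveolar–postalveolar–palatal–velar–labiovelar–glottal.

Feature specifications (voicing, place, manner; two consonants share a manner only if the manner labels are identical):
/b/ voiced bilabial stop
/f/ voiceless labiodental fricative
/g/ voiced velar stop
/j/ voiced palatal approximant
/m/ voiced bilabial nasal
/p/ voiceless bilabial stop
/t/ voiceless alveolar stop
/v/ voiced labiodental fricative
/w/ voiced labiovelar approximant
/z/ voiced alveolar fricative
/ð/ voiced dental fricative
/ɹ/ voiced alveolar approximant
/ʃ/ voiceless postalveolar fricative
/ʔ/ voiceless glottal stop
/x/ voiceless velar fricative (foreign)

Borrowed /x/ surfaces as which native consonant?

ʃ

/ʃ/ is closest: same manner (fricative), place distance 2 (velar→postalveolar), same voicing; total 2. Next closest is /z/ at distance 4.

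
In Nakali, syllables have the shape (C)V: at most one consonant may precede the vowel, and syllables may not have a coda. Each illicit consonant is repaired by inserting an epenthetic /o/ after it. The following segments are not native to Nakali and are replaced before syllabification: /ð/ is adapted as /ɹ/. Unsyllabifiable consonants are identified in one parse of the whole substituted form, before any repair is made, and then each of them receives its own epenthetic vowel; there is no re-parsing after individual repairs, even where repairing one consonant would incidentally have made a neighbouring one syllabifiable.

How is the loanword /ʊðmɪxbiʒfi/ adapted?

ʊɹomɪxobiʒofi

Substitution: /ð/ → /ɹ/, giving /ʊɹmɪxbiʒfi/.
Under (C)V, the unsyllabifiable consonants are /ɹ/, /x/, /ʒ/ (no codas are permitted; onsets are limited to one consonant).
Epenthesis after each stranded consonant: /ɹ/ → /ɹo/, /x/ → /xo/, /ʒ/ → /ʒo/.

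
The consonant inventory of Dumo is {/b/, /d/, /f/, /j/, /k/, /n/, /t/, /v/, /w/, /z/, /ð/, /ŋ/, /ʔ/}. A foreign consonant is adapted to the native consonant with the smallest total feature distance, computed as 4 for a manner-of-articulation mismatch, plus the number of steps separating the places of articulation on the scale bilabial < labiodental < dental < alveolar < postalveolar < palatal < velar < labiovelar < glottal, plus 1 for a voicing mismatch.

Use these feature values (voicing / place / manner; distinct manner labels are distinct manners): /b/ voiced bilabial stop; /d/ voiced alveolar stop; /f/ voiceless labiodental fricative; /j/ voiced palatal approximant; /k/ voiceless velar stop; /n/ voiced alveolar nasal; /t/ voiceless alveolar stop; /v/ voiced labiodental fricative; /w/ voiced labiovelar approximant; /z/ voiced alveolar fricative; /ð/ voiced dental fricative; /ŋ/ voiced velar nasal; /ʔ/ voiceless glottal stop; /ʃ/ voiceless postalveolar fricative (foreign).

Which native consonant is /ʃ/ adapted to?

z

/z/ is closest: same manner (fricative), place distance 1 (postalveolar→alveolar), voicing differs (+1); total 2. Next closest is /f/ at distance 3.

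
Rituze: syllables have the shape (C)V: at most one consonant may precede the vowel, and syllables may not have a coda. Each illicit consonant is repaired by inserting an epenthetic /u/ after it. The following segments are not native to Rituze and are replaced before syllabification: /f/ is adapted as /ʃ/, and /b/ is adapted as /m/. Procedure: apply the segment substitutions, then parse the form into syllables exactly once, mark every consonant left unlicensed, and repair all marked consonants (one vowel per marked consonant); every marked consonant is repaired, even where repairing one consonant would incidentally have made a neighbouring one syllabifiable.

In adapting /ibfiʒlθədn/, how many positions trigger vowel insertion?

After substitution the input is /imʃiʒlθədn/.
The unsyllabifiable consonants are /m/, /ʒ/, /l/, /d/, /n/; each receives one epenthetic vowel.

5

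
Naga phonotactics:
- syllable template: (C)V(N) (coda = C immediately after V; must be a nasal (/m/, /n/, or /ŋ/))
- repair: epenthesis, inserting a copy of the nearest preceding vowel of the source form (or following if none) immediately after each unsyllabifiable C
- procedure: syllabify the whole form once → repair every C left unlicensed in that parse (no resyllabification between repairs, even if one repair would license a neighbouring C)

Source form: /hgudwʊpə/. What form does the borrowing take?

huguduwʊpə

Syllabifying with onset maximization leaves /h/, /d/ stranded (only a nasal (/m/, /n/, or /ŋ/) is licensed in coda position; onsets are limited to one consonant).
Each unlicensed consonant becomes the onset of a new syllable: /h/ → /hu/, /d/ → /du/.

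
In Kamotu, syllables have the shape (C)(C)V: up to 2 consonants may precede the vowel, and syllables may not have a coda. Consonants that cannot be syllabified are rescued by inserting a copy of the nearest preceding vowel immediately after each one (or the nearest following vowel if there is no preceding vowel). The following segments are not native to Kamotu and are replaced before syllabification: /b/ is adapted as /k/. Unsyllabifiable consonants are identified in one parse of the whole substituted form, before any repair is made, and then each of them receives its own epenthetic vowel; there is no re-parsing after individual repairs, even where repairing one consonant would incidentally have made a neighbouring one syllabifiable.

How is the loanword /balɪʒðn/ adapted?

kalɪʒɪðɪnɪ

Substitution: /b/ → /k/, giving /kalɪʒðn/.
Syllabifying with onset maximization leaves /ʒ/, /ð/, /n/ stranded (no codas are permitted; onsets may contain at most 2 consonants).
Inserting the epenthetic vowel yields /ʒ/ → /ʒɪ/, /ð/ → /ðɪ/, /n/ → /nɪ/.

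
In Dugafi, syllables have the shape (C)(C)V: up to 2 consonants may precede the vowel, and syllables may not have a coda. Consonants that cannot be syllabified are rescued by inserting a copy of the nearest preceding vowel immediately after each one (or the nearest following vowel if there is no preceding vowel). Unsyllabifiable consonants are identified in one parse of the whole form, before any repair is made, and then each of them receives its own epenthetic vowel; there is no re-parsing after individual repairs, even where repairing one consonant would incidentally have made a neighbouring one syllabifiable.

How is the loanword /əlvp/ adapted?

ələvəpə

The consonants /l/, /v/, /p/ cannot be parsed into a legal (C)(C)V syllable (no codas are permitted; onsets may contain at most 2 consonants).
Epenthesis after each stranded consonant: /l/ → /lə/, /v/ → /və/, /p/ → /pə/.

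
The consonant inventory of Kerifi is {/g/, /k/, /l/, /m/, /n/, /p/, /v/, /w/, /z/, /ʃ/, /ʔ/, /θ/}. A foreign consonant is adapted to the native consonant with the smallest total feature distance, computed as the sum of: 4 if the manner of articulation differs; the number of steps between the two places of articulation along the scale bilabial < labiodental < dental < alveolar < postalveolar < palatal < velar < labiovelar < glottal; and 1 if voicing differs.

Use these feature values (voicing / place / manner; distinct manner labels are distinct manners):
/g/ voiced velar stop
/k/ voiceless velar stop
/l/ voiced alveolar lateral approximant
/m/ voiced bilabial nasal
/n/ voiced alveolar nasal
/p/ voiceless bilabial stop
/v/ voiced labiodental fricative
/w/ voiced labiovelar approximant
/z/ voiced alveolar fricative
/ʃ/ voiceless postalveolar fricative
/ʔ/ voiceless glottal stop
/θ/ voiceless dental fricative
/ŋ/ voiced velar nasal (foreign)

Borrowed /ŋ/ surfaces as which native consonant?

n

/n/ is closest: same manner (nasal), place distance 3 (velar→alveolar), same voicing; total 3. Next closest is /g/ at distance 4.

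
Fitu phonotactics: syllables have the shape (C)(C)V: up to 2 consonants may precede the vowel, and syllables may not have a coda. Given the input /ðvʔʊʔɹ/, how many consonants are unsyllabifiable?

3

Under (C)(C)V, the unsyllabifiable consonants are /ð/, /ʔ/, /ɹ/ (no codas are permitted; onsets may contain at most 2 consonants).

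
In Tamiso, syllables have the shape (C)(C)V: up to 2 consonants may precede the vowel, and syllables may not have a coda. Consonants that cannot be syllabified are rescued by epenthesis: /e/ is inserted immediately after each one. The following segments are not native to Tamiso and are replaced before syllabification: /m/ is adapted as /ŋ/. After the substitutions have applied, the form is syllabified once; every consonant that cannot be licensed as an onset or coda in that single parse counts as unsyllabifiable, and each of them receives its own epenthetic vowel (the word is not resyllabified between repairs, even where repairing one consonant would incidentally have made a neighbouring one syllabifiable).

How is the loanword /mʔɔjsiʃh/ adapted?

Substitution: /m/ → /ŋ/, giving /ŋʔɔjsiʃh/.
Syllabifying with onset maximization leaves /ʃ/, /h/ stranded (no codas are permitted; onsets may contain at most 2 consonants).
Inserting the epenthetic vowel yields /ʃ/ → /ʃe/, /h/ → /he/.

ŋʔɔjsiʃehe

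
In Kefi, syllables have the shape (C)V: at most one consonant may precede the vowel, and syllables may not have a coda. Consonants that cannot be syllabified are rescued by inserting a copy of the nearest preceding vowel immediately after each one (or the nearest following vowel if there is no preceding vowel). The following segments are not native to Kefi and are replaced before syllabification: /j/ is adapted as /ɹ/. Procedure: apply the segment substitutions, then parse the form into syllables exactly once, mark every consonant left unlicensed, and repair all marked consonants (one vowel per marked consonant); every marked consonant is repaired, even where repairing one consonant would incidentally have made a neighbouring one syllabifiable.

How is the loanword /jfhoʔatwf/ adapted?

Substitution: /j/ → /ɹ/, giving /ɹfhoʔatwf/.
Syllabifying with onset maximization leaves /ɹ/, /f/, /t/, /w/, /f/ stranded (no codas are permitted; onsets are limited to one consonant).
Each unlicensed consonant becomes the onset of a new syllable: /ɹ/ → /ɹo/, /f/ → /fo/, /t/ → /ta/, /w/ → /wa/, /f/ → /fa/.

ɹofohoʔatawafa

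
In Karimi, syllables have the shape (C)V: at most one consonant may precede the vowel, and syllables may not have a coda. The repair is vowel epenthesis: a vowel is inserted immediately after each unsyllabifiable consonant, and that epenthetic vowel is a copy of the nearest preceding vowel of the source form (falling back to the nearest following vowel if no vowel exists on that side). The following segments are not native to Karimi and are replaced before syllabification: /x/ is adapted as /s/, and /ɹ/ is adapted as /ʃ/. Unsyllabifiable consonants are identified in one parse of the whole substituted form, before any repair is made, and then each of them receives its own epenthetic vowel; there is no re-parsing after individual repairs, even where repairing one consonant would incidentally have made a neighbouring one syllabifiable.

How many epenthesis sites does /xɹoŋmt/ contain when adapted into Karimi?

After substitution the input is /sʃoŋmt/.
The unsyllabifiable consonants are /s/, /ŋ/, /m/, /t/; each receives one epenthetic vowel.

4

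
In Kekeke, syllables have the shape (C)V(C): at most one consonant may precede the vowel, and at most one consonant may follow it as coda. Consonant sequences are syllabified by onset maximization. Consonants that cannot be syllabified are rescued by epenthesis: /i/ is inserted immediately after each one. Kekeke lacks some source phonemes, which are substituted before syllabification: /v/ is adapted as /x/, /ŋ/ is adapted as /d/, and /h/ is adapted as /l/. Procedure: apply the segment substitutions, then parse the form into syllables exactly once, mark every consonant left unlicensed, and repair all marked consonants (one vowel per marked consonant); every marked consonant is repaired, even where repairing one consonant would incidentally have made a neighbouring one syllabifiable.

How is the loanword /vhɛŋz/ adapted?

xilɛdzi

Substitution: /v/ → /x/, /h/ → /l/, /ŋ/ → /d/, giving /xlɛdz/.
The consonants /x/, /z/ cannot be parsed into a legal (C)V(C) syllable (at most one coda consonant is licensed; onsets are limited to one consonant).
Each unlicensed consonant becomes the onset of a new syllable: /x/ → /xi/, /z/ → /zi/.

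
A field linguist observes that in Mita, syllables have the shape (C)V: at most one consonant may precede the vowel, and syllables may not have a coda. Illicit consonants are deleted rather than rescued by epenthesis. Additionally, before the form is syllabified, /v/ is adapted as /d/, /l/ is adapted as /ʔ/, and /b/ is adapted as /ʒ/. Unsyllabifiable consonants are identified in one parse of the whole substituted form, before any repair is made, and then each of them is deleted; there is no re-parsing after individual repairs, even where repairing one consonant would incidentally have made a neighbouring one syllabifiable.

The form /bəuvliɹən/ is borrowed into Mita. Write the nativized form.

ʒəuʔiɹə

Substitution: /b/ → /ʒ/, /v/ → /d/, /l/ → /ʔ/, giving /ʒəudʔiɹən/.
Under (C)V, the unsyllabifiable consonants are /d/, /n/ (no codas are permitted; onsets are limited to one consonant).
Deleting the stranded consonants removes /d/, /n/.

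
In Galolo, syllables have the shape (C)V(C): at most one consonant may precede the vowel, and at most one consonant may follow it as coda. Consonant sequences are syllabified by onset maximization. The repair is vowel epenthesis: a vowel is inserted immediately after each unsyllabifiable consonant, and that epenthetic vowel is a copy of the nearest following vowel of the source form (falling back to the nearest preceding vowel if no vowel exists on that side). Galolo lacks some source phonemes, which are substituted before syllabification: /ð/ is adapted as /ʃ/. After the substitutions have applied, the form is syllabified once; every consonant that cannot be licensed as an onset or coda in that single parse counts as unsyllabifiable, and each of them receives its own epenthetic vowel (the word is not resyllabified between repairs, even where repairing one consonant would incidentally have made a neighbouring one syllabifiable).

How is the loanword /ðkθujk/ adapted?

Substitution: /ð/ → /ʃ/, giving /ʃkθujk/.
Syllabifying with onset maximization leaves /ʃ/, /k/, /k/ stranded (at most one coda consonant is licensed; onsets are limited to one consonant).
Inserting the epenthetic vowel yields /ʃ/ → /ʃu/, /k/ → /ku/, /k/ → /ku/.

ʃukuθujku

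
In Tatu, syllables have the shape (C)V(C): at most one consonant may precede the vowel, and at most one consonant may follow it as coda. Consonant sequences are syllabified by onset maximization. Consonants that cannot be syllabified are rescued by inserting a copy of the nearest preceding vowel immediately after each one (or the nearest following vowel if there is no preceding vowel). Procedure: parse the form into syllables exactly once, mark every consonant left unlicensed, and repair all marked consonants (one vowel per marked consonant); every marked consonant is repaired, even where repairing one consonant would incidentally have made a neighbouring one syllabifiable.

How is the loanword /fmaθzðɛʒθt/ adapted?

The consonants /f/, /z/, /θ/, /t/ cannot be parsed into a legal (C)V(C) syllable (at most one coda consonant is licensed; onsets are limited to one consonant).
Epenthesis after each stranded consonant: /f/ → /fa/, /z/ → /za/, /θ/ → /θɛ/, /t/ → /tɛ/.

famaθzaðɛʒθɛtɛ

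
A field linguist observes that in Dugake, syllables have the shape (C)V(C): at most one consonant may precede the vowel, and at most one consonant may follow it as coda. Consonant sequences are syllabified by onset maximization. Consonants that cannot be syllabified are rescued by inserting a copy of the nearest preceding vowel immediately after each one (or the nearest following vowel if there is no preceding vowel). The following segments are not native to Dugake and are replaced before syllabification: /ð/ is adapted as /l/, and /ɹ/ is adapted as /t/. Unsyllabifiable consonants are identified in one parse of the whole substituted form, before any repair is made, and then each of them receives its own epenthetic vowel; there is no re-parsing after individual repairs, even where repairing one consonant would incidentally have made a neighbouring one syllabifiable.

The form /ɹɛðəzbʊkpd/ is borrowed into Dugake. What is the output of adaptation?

Substitution: /ɹ/ → /t/, /ð/ → /l/, giving /tɛləzbʊkpd/.
The consonants /p/, /d/ cannot be parsed into a legal (C)V(C) syllable (at most one coda consonant is licensed; onsets are limited to one consonant).
Each unlicensed consonant becomes the onset of a new syllable: /p/ → /pʊ/, /d/ → /dʊ/.

tɛləzbʊkpʊdʊ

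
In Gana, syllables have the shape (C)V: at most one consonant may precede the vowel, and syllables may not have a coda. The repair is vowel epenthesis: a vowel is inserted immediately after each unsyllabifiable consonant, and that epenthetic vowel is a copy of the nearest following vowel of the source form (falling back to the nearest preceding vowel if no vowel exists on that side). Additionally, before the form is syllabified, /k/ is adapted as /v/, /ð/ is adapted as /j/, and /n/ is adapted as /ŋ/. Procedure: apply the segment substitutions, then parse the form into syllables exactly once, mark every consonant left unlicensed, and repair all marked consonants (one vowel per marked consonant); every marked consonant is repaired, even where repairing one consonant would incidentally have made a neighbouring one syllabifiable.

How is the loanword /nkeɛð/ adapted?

ŋeveɛjɛ

Substitution: /n/ → /ŋ/, /k/ → /v/, /ð/ → /j/, giving /ŋveɛj/.
Syllabifying with onset maximization leaves /ŋ/, /j/ stranded (no codas are permitted; onsets are limited to one consonant).
Inserting the epenthetic vowel yields /ŋ/ → /ŋe/, /j/ → /jɛ/.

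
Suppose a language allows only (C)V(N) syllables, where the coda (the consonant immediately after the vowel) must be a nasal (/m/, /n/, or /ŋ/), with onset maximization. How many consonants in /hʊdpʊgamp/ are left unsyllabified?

The consonants /d/, /p/ cannot be parsed into a legal (C)V(N) syllable (only a nasal (/m/, /n/, or /ŋ/) is licensed in coda position; onsets are limited to one consonant).

2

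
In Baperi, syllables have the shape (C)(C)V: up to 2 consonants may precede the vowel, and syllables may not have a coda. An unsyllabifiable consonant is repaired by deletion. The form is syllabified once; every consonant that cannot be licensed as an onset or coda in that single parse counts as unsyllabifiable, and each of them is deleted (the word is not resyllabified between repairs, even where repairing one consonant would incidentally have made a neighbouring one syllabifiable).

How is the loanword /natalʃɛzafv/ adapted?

natalʃɛza

Syllabifying with onset maximization leaves /f/, /v/ stranded (no codas are permitted; onsets may contain at most 2 consonants).
Each unlicensed consonant is deleted: /f/, /v/.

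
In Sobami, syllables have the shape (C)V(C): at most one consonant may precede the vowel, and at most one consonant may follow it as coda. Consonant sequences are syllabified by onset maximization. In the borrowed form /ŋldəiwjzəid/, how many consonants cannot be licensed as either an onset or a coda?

3

Under (C)V(C), the unsyllabifiable consonants are /ŋ/, /l/, /j/ (at most one coda consonant is licensed; onsets are limited to one consonant).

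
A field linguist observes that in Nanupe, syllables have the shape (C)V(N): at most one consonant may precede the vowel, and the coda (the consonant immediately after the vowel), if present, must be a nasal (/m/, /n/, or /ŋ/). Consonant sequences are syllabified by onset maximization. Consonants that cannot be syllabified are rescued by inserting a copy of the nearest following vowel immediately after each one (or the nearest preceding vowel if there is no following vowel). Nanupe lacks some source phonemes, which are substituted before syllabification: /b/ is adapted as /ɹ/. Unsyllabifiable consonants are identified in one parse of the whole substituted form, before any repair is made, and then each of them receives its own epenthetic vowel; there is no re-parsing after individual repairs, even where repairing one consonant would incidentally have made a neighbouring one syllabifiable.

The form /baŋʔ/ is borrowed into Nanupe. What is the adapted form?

ɹaŋʔa

Substitution: /b/ → /ɹ/, giving /ɹaŋʔ/.
The consonants /ʔ/ cannot be parsed into a legal (C)V(N) syllable (only a nasal (/m/, /n/, or /ŋ/) is licensed in coda position; onsets are limited to one consonant).
Epenthesis after each stranded consonant: /ʔ/ → /ʔa/.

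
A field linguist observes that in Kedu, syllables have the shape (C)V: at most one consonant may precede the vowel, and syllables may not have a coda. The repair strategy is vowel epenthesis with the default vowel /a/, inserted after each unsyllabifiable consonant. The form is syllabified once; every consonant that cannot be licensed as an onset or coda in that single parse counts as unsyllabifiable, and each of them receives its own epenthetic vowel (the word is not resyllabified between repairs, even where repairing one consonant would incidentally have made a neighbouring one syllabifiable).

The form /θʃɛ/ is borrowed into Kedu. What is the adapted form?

θaʃɛ

Syllabifying with onset maximization leaves /θ/ stranded (no codas are permitted; onsets are limited to one consonant).
Inserting the epenthetic vowel yields /θ/ → /θa/.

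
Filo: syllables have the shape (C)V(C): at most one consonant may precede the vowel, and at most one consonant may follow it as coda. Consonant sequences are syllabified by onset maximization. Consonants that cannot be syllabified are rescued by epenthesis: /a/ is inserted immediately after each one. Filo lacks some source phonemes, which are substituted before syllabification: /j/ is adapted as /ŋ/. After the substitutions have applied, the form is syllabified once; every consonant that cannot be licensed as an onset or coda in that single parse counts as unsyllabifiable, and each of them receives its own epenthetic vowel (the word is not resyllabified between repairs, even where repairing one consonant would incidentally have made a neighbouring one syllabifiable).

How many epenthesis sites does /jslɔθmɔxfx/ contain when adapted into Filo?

After substitution the input is /ŋslɔθmɔxfx/.
The unsyllabifiable consonants are /ŋ/, /s/, /f/, /x/; each receives one epenthetic vowel.

4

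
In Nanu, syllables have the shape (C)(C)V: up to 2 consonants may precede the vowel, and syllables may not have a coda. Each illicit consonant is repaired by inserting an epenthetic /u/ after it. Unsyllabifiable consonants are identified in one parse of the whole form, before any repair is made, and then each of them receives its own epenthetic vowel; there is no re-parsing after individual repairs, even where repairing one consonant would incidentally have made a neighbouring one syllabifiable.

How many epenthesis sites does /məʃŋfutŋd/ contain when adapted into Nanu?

4

The unsyllabifiable consonants are /ʃ/, /t/, /ŋ/, /d/; each receives one epenthetic vowel.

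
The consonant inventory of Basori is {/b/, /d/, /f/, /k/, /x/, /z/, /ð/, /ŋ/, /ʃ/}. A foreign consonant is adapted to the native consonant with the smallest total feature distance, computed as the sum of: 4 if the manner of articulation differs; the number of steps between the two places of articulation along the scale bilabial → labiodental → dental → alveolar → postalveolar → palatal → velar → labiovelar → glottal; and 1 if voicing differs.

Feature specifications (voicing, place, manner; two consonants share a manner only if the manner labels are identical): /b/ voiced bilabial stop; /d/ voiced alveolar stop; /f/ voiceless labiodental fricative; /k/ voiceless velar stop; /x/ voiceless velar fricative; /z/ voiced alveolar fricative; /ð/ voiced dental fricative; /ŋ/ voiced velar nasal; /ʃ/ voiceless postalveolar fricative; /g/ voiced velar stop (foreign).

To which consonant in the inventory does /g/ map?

/k/ is closest: same manner (stop), place distance 0 (velar→velar), voicing differs (+1); total 1. Next closest is /d/ at distance 3.

k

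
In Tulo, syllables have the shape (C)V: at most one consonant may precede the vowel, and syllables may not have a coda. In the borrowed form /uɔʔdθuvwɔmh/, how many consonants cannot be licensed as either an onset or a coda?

5

Under (C)V, the unsyllabifiable consonants are /ʔ/, /d/, /v/, /m/, /h/ (no codas are permitted; onsets are limited to one consonant).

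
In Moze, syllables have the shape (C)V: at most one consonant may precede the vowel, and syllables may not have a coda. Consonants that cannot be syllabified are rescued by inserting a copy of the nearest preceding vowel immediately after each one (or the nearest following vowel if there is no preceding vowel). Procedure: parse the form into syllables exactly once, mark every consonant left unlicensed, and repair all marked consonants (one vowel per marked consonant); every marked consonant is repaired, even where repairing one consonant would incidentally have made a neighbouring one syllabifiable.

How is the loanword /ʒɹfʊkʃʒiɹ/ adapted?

The consonants /ʒ/, /ɹ/, /k/, /ʃ/, /ɹ/ cannot be parsed into a legal (C)V syllable (no codas are permitted; onsets are limited to one consonant).
Each unlicensed consonant becomes the onset of a new syllable: /ʒ/ → /ʒʊ/, /ɹ/ → /ɹʊ/, /k/ → /kʊ/, /ʃ/ → /ʃʊ/, /ɹ/ → /ɹi/.

ʒʊɹʊfʊkʊʃʊʒiɹi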